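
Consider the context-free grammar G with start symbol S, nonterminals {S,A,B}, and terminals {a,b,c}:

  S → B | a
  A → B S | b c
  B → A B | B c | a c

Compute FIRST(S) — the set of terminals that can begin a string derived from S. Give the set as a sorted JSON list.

Compute FIRST by fixpoint:
iter 1:
  A via A→b c: +{b}
  B via B→A B: +{b}
  B via B→a c: +{a}
  S via S→B: +{a,b}
  FIRST[S]={a,b}  FIRST[A]={b}  FIRST[B]={a,b}
iter 2:
  A via A→B S: +{a}
  FIRST[S]={a,b}  FIRST[A]={a,b}  FIRST[B]={a,b}
iter 3: (stable)
  FIRST[S]={a,b}  FIRST[A]={a,b}  FIRST[B]={a,b}

FIRST(S) = ["a", "b"]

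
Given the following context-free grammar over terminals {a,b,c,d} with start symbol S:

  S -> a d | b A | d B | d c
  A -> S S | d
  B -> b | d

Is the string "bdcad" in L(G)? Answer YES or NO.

Convert to CNF:
  S -> T0 T1 | T1 B | T1 T3 | T2 A
  A -> S S | d
  B -> b | d
  T0 -> a
  T1 -> d
  T2 -> b
  T3 -> c

CYK table (by increasing span):
  T[0,0] 'b' = {B,T2}  orig:{B}
  T[1,1] 'd' = {A,B,T1}  orig:{A,B}
  T[2,2] 'c' = {T3}  orig:{}
  T[3,3] 'a' = {T0}  orig:{}
  T[4,4] 'd' = {A,B,T1}  orig:{A,B}
  T[0,1] 'bd' = {S}
  T[1,2] 'dc' = {S}
  T[2,3] 'ca' = ∅
  T[3,4] 'ad' = {S}
  T[0,2] 'bdc' = ∅
  T[1,3] 'dca' = ∅
  T[2,4] 'cad' = ∅
  T[0,3] 'bdca' = ∅
  T[1,4] 'dcad' = {A}
  T[0,4] 'bdcad' = {S}

S ∈ T[0,4] ⇒ YES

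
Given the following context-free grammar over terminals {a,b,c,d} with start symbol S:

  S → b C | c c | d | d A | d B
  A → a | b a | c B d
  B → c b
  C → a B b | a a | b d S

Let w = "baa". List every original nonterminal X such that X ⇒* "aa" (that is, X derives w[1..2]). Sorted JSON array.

CNF form of G:
  S -> T0 C | T2 T2 | T3 A | T3 B | d
  A -> T0 T1 | T2 X4 | a
  B -> T2 T0
  C -> T0 X6 | T1 T1 | T1 X5
  T0 -> b
  T1 -> a
  T2 -> c
  T3 -> d
  X4 -> B T3
  X5 -> B T0
  X6 -> T3 S

Fill CYK table bottom-up (cells [i..j] with 1 ≤ i ≤ j ≤ 2 only):
  [1..1]={A,T1}  "a"  orig:{A}
  [2..2]={A,T1}  "a"  orig:{A}
  [1..2]={C}  "aa"

Original NTs in T[1,2] deriving "aa": ["C"]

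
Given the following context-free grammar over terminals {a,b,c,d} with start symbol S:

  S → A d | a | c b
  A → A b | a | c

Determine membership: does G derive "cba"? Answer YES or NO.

Convert to CNF:
  S -> A T1 | T2 T0 | a
  A -> A T0 | a | c
  T0 -> b
  T1 -> d
  T2 -> c

CYK table (by increasing span):
  T[0,0] 'c' = {A,T2}  orig:{A}
  T[1,1] 'b' = {T0}  orig:{}
  T[2,2] 'a' = {A,S}
  T[0,1] 'cb' = {A,S}
  T[1,2] 'ba' = ∅
  T[0,2] 'cba' = ∅

S ∉ T[0,2] ⇒ NO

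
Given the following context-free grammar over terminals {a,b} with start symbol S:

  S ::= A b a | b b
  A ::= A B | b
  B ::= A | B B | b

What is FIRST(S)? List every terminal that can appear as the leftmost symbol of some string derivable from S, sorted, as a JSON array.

Compute FIRST by fixpoint:
[1]
  A via A→b: +{b}
  B via B→A: +{b}
  S via S→A b a: +{b}
  S: {b}  A: {b}  B: {b}
[2] done
  S: {b}  A: {b}  B: {b}

FIRST(S) = ["b"]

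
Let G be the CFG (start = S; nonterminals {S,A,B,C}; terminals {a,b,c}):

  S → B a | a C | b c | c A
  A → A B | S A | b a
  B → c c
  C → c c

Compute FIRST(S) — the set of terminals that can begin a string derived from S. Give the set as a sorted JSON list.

Compute FIRST by fixpoint:
iter 1:
  A via A→b a: +{b}
  B via B→c c: +{c}
  C via C→c c: +{c}
  S via S→B a: +{c}
  S via S→a C: +{a}
  S via S→b c: +{b}
  FIRST[S]={a,b,c}  FIRST[A]={b}  FIRST[B]={c}  FIRST[C]={c}
iter 2:
  A via A→S A: +{a,c}
  FIRST[S]={a,b,c}  FIRST[A]={a,b,c}  FIRST[B]={c}  FIRST[C]={c}
iter 3: done
  FIRST[S]={a,b,c}  FIRST[A]={a,b,c}  FIRST[B]={c}  FIRST[C]={c}

FIRST(S) = ["a", "b", "c"]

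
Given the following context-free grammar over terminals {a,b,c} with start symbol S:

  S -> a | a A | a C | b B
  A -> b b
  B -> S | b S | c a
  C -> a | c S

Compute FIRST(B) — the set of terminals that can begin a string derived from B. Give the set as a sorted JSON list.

FIRST iteration:
iter 1:
  A via A→b b: +{b}
  B via B→b S: +{b}
  B via B→c a: +{c}
  C via C→a: +{a}
  C via C→c S: +{c}
  S via S→a: +{a}
  S via S→b B: +{b}
  FIRST[S]={a,b}  FIRST[A]={b}  FIRST[B]={b,c}  FIRST[C]={a,c}
iter 2:
  B via B→S: +{a}
  FIRST[S]={a,b}  FIRST[A]={b}  FIRST[B]={a,b,c}  FIRST[C]={a,c}
iter 3: (no change)
  FIRST[S]={a,b}  FIRST[A]={b}  FIRST[B]={a,b,c}  FIRST[C]={a,c}

FIRST(B) = ["a", "b", "c"]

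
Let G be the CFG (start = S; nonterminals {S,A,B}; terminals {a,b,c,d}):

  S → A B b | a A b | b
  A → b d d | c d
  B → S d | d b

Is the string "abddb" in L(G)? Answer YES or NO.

Convert to CNF:
  S -> A X5 | T3 X6 | b
  A -> T0 X4 | T2 T1
  B -> S T1 | T1 T0
  T0 -> b
  T1 -> d
  T2 -> c
  T3 -> a
  X4 -> T1 T1
  X5 -> B T0
  X6 -> A T0

CYK fill:
  T[0,0] 'a' = {T3}  orig:{}
  T[1,1] 'b' = {S,T0}  orig:{S}
  T[2,2] 'd' = {T1}  orig:{}
  T[3,3] 'd' = {T1}  orig:{}
  T[4,4] 'b' = {S,T0}  orig:{S}
  T[0,1] 'ab' = ∅
  T[1,2] 'bd' = {B}
  T[2,3] 'dd' = {X4}  orig:{}
  T[3,4] 'db' = {B}
  T[0,2] 'abd' = ∅
  T[1,3] 'bdd' = {A}
  T[2,4] 'ddb' = ∅
  T[0,3] 'abdd' = ∅
  T[1,4] 'bddb' = {X6}  orig:{}
  T[0,4] 'abddb' = {S}

S ∈ T[0,4] ⇒ YES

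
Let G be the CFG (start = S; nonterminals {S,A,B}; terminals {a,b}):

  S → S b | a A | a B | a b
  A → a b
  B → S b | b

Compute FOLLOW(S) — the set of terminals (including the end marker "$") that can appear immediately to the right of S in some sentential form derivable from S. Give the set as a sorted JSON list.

Compute FIRST by fixpoint:
round 1:
  A via A→a b: +{a}
  B via B→b: +{b}
  S via S→a A: +{a}
  FIRST(S)={a}  FIRST(A)={a}  FIRST(B)={b}
round 2:
  B via B→S b: +{a}
  FIRST(S)={a}  FIRST(A)={a}  FIRST(B)={a,b}
round 3: (stable)
  FIRST(S)={a}  FIRST(A)={a}  FIRST(B)={a,b}

FOLLOW iteration:
FOLLOW(S) := {$}
pass 1:
  B→S b: FOLLOW(S) ⊇ FIRST(b) = {b}; new: +{b}
  S→a A: FOLLOW(A) ⊇ FOLLOW(S) ⊇ {$,b}; new: +{$,b}
  S→a B: FOLLOW(B) ⊇ FOLLOW(S) ⊇ {$,b}; new: +{$,b}
  S: {$,b}  A: {$,b}  B: {$,b}
pass 2: (stable)
  S: {$,b}  A: {$,b}  B: {$,b}

FOLLOW(S) = ["$", "b"]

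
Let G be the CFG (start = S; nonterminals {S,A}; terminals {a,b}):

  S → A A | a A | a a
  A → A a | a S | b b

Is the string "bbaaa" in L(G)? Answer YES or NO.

Convert to CNF:
  S -> A A | T0 A | T0 T0
  A -> A T0 | T0 S | T1 T1
  T0 -> a
  T1 -> b

Fill CYK table bottom-up:
  T[0,0] 'b' = {T1}  orig:{}
  T[1,1] 'b' = {T1}  orig:{}
  T[2,2] 'a' = {T0}  orig:{}
  T[3,3] 'a' = {T0}  orig:{}
  T[4,4] 'a' = {T0}  orig:{}
  T[0,1] 'bb' = {A}
  T[1,2] 'ba' = ∅
  T[2,3] 'aa' = {S}
  T[3,4] 'aa' = {S}
  T[0,2] 'bba' = {A}
  T[1,3] 'baa' = ∅
  T[2,4] 'aaa' = {A}
  T[0,3] 'bbaa' = {A}
  T[1,4] 'baaa' = ∅
  T[0,4] 'bbaaa' = {A,S}

S ∈ T[0,4] ⇒ YES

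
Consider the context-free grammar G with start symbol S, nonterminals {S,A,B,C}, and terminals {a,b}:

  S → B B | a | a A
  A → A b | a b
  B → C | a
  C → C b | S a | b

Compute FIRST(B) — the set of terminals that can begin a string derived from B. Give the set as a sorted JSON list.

FIRST sets, iterate to fixpoint:
iter 1:
  A via A→a b: +{a}
  B via B→a: +{a}
  C via C→b: +{b}
  S via S→B B: +{a}
  FIRST[S]={a}  FIRST[A]={a}  FIRST[B]={a}  FIRST[C]={b}
iter 2:
  B via B→C: +{b}
  C via C→S a: +{a}
  S via S→B B: +{b}
  FIRST[S]={a,b}  FIRST[A]={a}  FIRST[B]={a,b}  FIRST[C]={a,b}
iter 3: — fixpoint
  FIRST[S]={a,b}  FIRST[A]={a}  FIRST[B]={a,b}  FIRST[C]={a,b}

FIRST(B) = ["a", "b"]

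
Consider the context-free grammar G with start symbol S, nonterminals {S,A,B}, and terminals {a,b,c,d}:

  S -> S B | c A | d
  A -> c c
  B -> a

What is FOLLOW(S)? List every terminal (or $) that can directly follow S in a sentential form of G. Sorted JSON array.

FIRST sets, iterate to fixpoint:
[1]
  A via A→c c: +{c}
  B via B→a: +{a}
  S via S→c A: +{c}
  S via S→d: +{d}
  S: {c,d}  A: {c}  B: {a}
[2] done
  S: {c,d}  A: {c}  B: {a}

FOLLOW iteration:
initialize: $ ∈ FOLLOW(S)
round 1:
  S→S B: FOLLOW(S) ⊇ FIRST(B) = {a}; new: +{a}
  S→S B: FOLLOW(B) ⊇ FOLLOW(S) ⊇ {$,a}; new: +{$,a}
  S→c A: FOLLOW(A) ⊇ FOLLOW(S) ⊇ {$,a}; new: +{$,a}
  FOLLOW[S]={$,a}  FOLLOW[A]={$,a}  FOLLOW[B]={$,a}
round 2: done
  FOLLOW[S]={$,a}  FOLLOW[A]={$,a}  FOLLOW[B]={$,a}

FOLLOW(S) = ["$", "a"]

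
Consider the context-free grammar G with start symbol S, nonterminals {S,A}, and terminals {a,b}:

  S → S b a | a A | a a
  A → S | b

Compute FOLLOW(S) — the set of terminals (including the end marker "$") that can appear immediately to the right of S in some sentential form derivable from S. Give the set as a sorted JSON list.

FIRST iteration:
iter 1:
  A via A→b: +{b}
  S via S→a A: +{a}
  FIRST(S)={a}  FIRST(A)={b}
iter 2:
  A via A→S: +{a}
  FIRST(S)={a}  FIRST(A)={a,b}
iter 3: — fixpoint
  FIRST(S)={a}  FIRST(A)={a,b}

FOLLOW sets:
FOLLOW(S) := {$}
[1]
  S→S b a: FOLLOW(S) ⊇ FIRST(b) = {b}; new: +{b}
  S→a A: FOLLOW(A) ⊇ FOLLOW(S) ⊇ {$,b}; new: +{$,b}
  FOLLOW[S]={$,b}  FOLLOW[A]={$,b}
[2] — fixpoint
  FOLLOW[S]={$,b}  FOLLOW[A]={$,b}

FOLLOW(S) = ["$", "b"]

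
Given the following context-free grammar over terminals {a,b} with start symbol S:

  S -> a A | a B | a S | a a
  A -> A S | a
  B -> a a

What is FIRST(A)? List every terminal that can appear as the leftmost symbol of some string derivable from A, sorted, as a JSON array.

FIRST sets, iterate to fixpoint:
[1]
  A via A→a: +{a}
  B via B→a a: +{a}
  S via S→a A: +{a}
  S: {a}  A: {a}  B: {a}
[2] done
  S: {a}  A: {a}  B: {a}

FIRST(A) = ["a"]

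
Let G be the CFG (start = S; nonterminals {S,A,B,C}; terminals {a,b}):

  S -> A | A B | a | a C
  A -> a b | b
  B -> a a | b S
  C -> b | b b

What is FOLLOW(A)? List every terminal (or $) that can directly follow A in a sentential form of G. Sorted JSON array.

FIRST sets, iterate to fixpoint:
pass 1:
  A via A→a b: +{a}
  A via A→b: +{b}
  B via B→a a: +{a}
  B via B→b S: +{b}
  C via C→b: +{b}
  S via S→A: +{a,b}
  FIRST[S]={a,b}  FIRST[A]={a,b}  FIRST[B]={a,b}  FIRST[C]={b}
pass 2: done
  FIRST[S]={a,b}  FIRST[A]={a,b}  FIRST[B]={a,b}  FIRST[C]={b}

FOLLOW sets:
initialize: $ ∈ FOLLOW(S)
[1]
  S→A: FOLLOW(A) ⊇ FOLLOW(S) ⊇ {$}; new: +{$}
  S→A B: FOLLOW(A) ⊇ FIRST(B) = {a,b}; new: +{a,b}
  S→A B: FOLLOW(B) ⊇ FOLLOW(S) ⊇ {$}; new: +{$}
  S→a C: FOLLOW(C) ⊇ FOLLOW(S) ⊇ {$}; new: +{$}
  FOLLOW[S]={$}  FOLLOW[A]={$,a,b}  FOLLOW[B]={$}  FOLLOW[C]={$}
[2] done
  FOLLOW[S]={$}  FOLLOW[A]={$,a,b}  FOLLOW[B]={$}  FOLLOW[C]={$}

FOLLOW(A) = ["$", "a", "b"]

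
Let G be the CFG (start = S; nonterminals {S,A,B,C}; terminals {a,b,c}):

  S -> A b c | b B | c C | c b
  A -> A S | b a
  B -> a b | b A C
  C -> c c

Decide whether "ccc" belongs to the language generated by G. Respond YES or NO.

CNF form of G:
  S -> A X4 | T0 B | T2 C | T2 T0
  A -> A S | T0 T1
  B -> T0 X3 | T1 T0
  C -> T2 T2
  T0 -> b
  T1 -> a
  T2 -> c
  X3 -> A C
  X4 -> T0 T2

CYK table (by increasing span):
  [0..0]={T2}  "c"  orig:{}
  [1..1]={T2}  "c"  orig:{}
  [2..2]={T2}  "c"  orig:{}
  [0..1]={C}  "cc"
  [1..2]={C}  "cc"
  [0..2]={S}  "ccc"

S ∈ T[0,2] ⇒ YES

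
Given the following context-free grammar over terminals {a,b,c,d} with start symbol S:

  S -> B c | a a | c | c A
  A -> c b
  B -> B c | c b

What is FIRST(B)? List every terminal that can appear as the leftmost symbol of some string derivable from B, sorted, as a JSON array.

FIRST sets, iterate to fixpoint:
[1]
  A via A→c b: +{c}
  B via B→c b: +{c}
  S via S→B c: +{c}
  S via S→a a: +{a}
  S: {a,c}  A: {c}  B: {c}
[2] (stable)
  S: {a,c}  A: {c}  B: {c}

FIRST(B) = ["c"]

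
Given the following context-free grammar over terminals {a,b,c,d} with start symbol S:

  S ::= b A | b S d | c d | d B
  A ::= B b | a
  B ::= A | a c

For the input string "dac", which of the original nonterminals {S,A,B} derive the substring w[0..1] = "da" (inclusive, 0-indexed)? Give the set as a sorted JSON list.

CNF form of G:
  S -> T0 A | T0 X4 | T2 T3 | T3 B
  A -> B T0 | a
  B -> B T0 | T1 T2 | a
  T0 -> b
  T1 -> a
  T2 -> c
  T3 -> d
  X4 -> S T3

CYK table (by increasing span), restricted to cells inside w[0..1]:
  T[0,0] 'd' = {T3}  orig:{}
  T[1,1] 'a' = {A,B,T1}  orig:{A,B}
  T[0,1] 'da' = {S}

Original NTs in T[0,1] deriving "da": ["S"]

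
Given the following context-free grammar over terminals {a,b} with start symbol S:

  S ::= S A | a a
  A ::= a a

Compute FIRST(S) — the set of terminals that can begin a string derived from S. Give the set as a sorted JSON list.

Compute FIRST by fixpoint:
round 1:
  A via A→a a: +{a}
  S via S→a a: +{a}
  FIRST(S)={a}  FIRST(A)={a}
round 2: (no change)
  FIRST(S)={a}  FIRST(A)={a}

FIRST(S) = ["a"]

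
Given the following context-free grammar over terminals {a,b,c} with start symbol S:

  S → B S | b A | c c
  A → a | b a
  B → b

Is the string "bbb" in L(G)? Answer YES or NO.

Convert to CNF:
  S -> B S | T0 A | T2 T2
  A -> T0 T1 | a
  B -> b
  T0 -> b
  T1 -> a
  T2 -> c

CYK fill:
  T[0,0] 'b' = {B,T0}  orig:{B}
  T[1,1] 'b' = {B,T0}  orig:{B}
  T[2,2] 'b' = {B,T0}  orig:{B}
  T[0,1] 'bb' = ∅
  T[1,2] 'bb' = ∅
  T[0,2] 'bbb' = ∅

S ∉ T[0,2] ⇒ NO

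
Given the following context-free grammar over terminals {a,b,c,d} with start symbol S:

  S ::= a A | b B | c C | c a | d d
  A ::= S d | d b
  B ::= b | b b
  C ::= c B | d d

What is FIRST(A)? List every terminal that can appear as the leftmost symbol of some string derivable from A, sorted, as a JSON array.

FIRST iteration:
round 1:
  A via A→d b: +{d}
  B via B→b: +{b}
  C via C→c B: +{c}
  C via C→d d: +{d}
  S via S→a A: +{a}
  S via S→b B: +{b}
  S via S→c C: +{c}
  S via S→d d: +{d}
  S: {a,b,c,d}  A: {d}  B: {b}  C: {c,d}
round 2:
  A via A→S d: +{a,b,c}
  S: {a,b,c,d}  A: {a,b,c,d}  B: {b}  C: {c,d}
round 3: — fixpoint
  S: {a,b,c,d}  A: {a,b,c,d}  B: {b}  C: {c,d}

FIRST(A) = ["a", "b", "c", "d"]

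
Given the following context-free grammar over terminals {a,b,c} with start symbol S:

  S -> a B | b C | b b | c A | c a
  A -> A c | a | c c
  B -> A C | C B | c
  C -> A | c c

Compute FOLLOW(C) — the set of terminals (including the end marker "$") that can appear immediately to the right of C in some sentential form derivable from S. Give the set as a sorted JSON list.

FIRST sets, iterate to fixpoint:
pass 1:
  A via A→a: +{a}
  A via A→c c: +{c}
  B via B→A C: +{a,c}
  C via C→A: +{a,c}
  S via S→a B: +{a}
  S via S→b C: +{b}
  S via S→c A: +{c}
  FIRST[S]={a,b,c}  FIRST[A]={a,c}  FIRST[B]={a,c}  FIRST[C]={a,c}
pass 2: done
  FIRST[S]={a,b,c}  FIRST[A]={a,c}  FIRST[B]={a,c}  FIRST[C]={a,c}

FOLLOW sets:
initialize: $ ∈ FOLLOW(S)
round 1:
  A→A c: FOLLOW(A) ⊇ FIRST(c) = {c}; new: +{c}
  B→A C: FOLLOW(A) ⊇ FIRST(C) = {a,c}; new: +{a}
  B→C B: FOLLOW(C) ⊇ FIRST(B) = {a,c}; new: +{a,c}
  S→a B: FOLLOW(B) ⊇ FOLLOW(S) ⊇ {$}; new: +{$}
  S→b C: FOLLOW(C) ⊇ FOLLOW(S) ⊇ {$}; new: +{$}
  S→c A: FOLLOW(A) ⊇ FOLLOW(S) ⊇ {$}; new: +{$}
  FOLLOW[S]={$}  FOLLOW[A]={$,a,c}  FOLLOW[B]={$}  FOLLOW[C]={$,a,c}
round 2: (stable)
  FOLLOW[S]={$}  FOLLOW[A]={$,a,c}  FOLLOW[B]={$}  FOLLOW[C]={$,a,c}

FOLLOW(C) = ["$", "a", "c"]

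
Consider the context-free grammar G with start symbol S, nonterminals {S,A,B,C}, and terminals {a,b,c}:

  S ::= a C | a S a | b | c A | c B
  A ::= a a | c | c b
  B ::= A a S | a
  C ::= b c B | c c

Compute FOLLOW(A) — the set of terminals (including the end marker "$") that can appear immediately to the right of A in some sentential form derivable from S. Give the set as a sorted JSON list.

Compute FIRST by fixpoint:
iter 1:
  A via A→a a: +{a}
  A via A→c: +{c}
  B via B→A a S: +{a,c}
  C via C→b c B: +{b}
  C via C→c c: +{c}
  S via S→a C: +{a}
  S via S→b: +{b}
  S via S→c A: +{c}
  FIRST(S)={a,b,c}  FIRST(A)={a,c}  FIRST(B)={a,c}  FIRST(C)={b,c}
iter 2: — fixpoint
  FIRST(S)={a,b,c}  FIRST(A)={a,c}  FIRST(B)={a,c}  FIRST(C)={b,c}

Compute FOLLOW by fixpoint:
initialize: $ ∈ FOLLOW(S)
iter 1:
  B→A a S: FOLLOW(A) ⊇ FIRST(a) = {a}; new: +{a}
  S→a C: FOLLOW(C) ⊇ FOLLOW(S) ⊇ {$}; new: +{$}
  S→a S a: FOLLOW(S) ⊇ FIRST(a) = {a}; new: +{a}
  S→c A: FOLLOW(A) ⊇ FOLLOW(S) ⊇ {$,a}; new: +{$}
  S→c B: FOLLOW(B) ⊇ FOLLOW(S) ⊇ {$,a}; new: +{$,a}
  FOLLOW[S]={$,a}  FOLLOW[A]={$,a}  FOLLOW[B]={$,a}  FOLLOW[C]={$}
iter 2:
  S→a C: FOLLOW(C) ⊇ FOLLOW(S) ⊇ {$,a}; new: +{a}
  FOLLOW[S]={$,a}  FOLLOW[A]={$,a}  FOLLOW[B]={$,a}  FOLLOW[C]={$,a}
iter 3: — fixpoint
  FOLLOW[S]={$,a}  FOLLOW[A]={$,a}  FOLLOW[B]={$,a}  FOLLOW[C]={$,a}

FOLLOW(A) = ["$", "a"]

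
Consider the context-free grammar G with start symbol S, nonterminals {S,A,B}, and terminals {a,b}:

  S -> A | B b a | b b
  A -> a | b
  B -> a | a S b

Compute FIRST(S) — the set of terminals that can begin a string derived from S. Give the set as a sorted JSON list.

Compute FIRST by fixpoint:
iter 1:
  A via A→a: +{a}
  A via A→b: +{b}
  B via B→a: +{a}
  S via S→A: +{a,b}
  S: {a,b}  A: {a,b}  B: {a}
iter 2: done
  S: {a,b}  A: {a,b}  B: {a}

FIRST(S) = ["a", "b"]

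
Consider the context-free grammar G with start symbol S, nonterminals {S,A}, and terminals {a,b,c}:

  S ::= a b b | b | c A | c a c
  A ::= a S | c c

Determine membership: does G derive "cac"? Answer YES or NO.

Convert to CNF:
  S -> T0 X3 | T1 A | T1 X4 | b
  A -> T0 S | T1 T1
  T0 -> a
  T1 -> c
  T2 -> b
  X3 -> T2 T2
  X4 -> T0 T1

Fill CYK table bottom-up:
  T[0,0] 'c' = {T1}  orig:{}
  T[1,1] 'a' = {T0}  orig:{}
  T[2,2] 'c' = {T1}  orig:{}
  T[0,1] 'ca' = ∅
  T[1,2] 'ac' = {X4}  orig:{}
  T[0,2] 'cac' = {S}

S ∈ T[0,2] ⇒ YES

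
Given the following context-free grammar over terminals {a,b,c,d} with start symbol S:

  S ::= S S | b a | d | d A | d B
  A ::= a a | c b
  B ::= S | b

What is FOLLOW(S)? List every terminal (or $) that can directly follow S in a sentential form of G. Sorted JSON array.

FIRST sets, iterate to fixpoint:
pass 1:
  A via A→a a: +{a}
  A via A→c b: +{c}
  B via B→b: +{b}
  S via S→b a: +{b}
  S via S→d: +{d}
  S: {b,d}  A: {a,c}  B: {b}
pass 2:
  B via B→S: +{d}
  S: {b,d}  A: {a,c}  B: {b,d}
pass 3: (stable)
  S: {b,d}  A: {a,c}  B: {b,d}

Compute FOLLOW by fixpoint:
FOLLOW(S) := {$}
iter 1:
  S→S S: FOLLOW(S) ⊇ FIRST(S) = {b,d}; new: +{b,d}
  S→d A: FOLLOW(A) ⊇ FOLLOW(S) ⊇ {$,b,d}; new: +{$,b,d}
  S→d B: FOLLOW(B) ⊇ FOLLOW(S) ⊇ {$,b,d}; new: +{$,b,d}
  FOLLOW[S]={$,b,d}  FOLLOW[A]={$,b,d}  FOLLOW[B]={$,b,d}
iter 2: done
  FOLLOW[S]={$,b,d}  FOLLOW[A]={$,b,d}  FOLLOW[B]={$,b,d}

FOLLOW(S) = ["$", "b", "d"]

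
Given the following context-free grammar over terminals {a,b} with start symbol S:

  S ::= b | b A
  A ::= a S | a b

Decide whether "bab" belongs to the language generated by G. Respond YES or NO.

Convert to CNF:
  S -> T1 A | b
  A -> T0 S | T0 T1
  T0 -> a
  T1 -> b

Fill CYK table bottom-up:
  T[0,0] 'b' = {S,T1}  orig:{S}
  T[1,1] 'a' = {T0}  orig:{}
  T[2,2] 'b' = {S,T1}  orig:{S}
  T[0,1] 'ba' = ∅
  T[1,2] 'ab' = {A}
  T[0,2] 'bab' = {S}

S ∈ T[0,2] ⇒ YES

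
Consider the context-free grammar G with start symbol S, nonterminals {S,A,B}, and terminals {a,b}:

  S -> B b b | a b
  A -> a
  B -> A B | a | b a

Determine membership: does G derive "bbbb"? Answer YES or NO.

CNF form of G:
  S -> B X2 | T1 T0
  A -> a
  B -> A B | T0 T1 | a
  T0 -> b
  T1 -> a
  X2 -> T0 T0

CYK table (by increasing span):
  [0..0]={T0}  "b"  orig:{}
  [1..1]={T0}  "b"  orig:{}
  [2..2]={T0}  "b"  orig:{}
  [3..3]={T0}  "b"  orig:{}
  [0..1]={X2}  "bb"  orig:{}
  [1..2]={X2}  "bb"  orig:{}
  [2..3]={X2}  "bb"  orig:{}
  [0..2]=∅  "bbb"
  [1..3]=∅  "bbb"
  [0..3]=∅  "bbbb"

S ∉ T[0,3] ⇒ NO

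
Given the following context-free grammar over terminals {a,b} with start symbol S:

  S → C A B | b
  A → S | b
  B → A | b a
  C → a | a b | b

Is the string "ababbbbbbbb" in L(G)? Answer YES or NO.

Convert to CNF:
  S -> C X4 | b
  A -> C X2 | b
  B -> C X3 | T0 T1 | b
  C -> T1 T0 | a | b
  T0 -> b
  T1 -> a
  X2 -> A B
  X3 -> A B
  X4 -> A B

CYK table (by increasing span):
  T[0,0] 'a' = {C,T1}  orig:{C}
  T[1,1] 'b' = {A,B,C,S,T0}  orig:{A,B,C,S}
  T[2,2] 'a' = {C,T1}  orig:{C}
  T[3,3] 'b' = {A,B,C,S,T0}  orig:{A,B,C,S}
  T[4,4] 'b' = {A,B,C,S,T0}  orig:{A,B,C,S}
  T[5,5] 'b' = {A,B,C,S,T0}  orig:{A,B,C,S}
  T[6,6] 'b' = {A,B,C,S,T0}  orig:{A,B,C,S}
  T[7,7] 'b' = {A,B,C,S,T0}  orig:{A,B,C,S}
  T[8,8] 'b' = {A,B,C,S,T0}  orig:{A,B,C,S}
  T[9,9] 'b' = {A,B,C,S,T0}  orig:{A,B,C,S}
  T[10,10] 'b' = {A,B,C,S,T0}  orig:{A,B,C,S}
  T[0,1] 'ab' = {C}
  T[1,2] 'ba' = {B}
  T[2,3] 'ab' = {C}
  T[3,4] 'bb' = {X2,X3,X4}  orig:{}
  T[4,5] 'bb' = {X2,X3,X4}  orig:{}
  T[5,6] 'bb' = {X2,X3,X4}  orig:{}
  T[6,7] 'bb' = {X2,X3,X4}  orig:{}
  T[7,8] 'bb' = {X2,X3,X4}  orig:{}
  T[8,9] 'bb' = {X2,X3,X4}  orig:{}
  T[9,10] 'bb' = {X2,X3,X4}  orig:{}
  T[0,2] 'aba' = ∅
  T[1,3] 'bab' = ∅
  T[2,4] 'abb' = {A,B,S}
  T[3,5] 'bbb' = {A,B,S}
  T[4,6] 'bbb' = {A,B,S}
  T[5,7] 'bbb' = {A,B,S}
  T[6,8] 'bbb' = {A,B,S}
  T[7,9] 'bbb' = {A,B,S}
  T[8,10] 'bbb' = {A,B,S}
  T[0,3] 'abab' = ∅
  T[1,4] 'babb' = {X2,X3,X4}  orig:{}
  T[2,5] 'abbb' = {A,B,S,X2,X3,X4}  orig:{A,B,S}
  T[3,6] 'bbbb' = {X2,X3,X4}  orig:{}
  T[4,7] 'bbbb' = {X2,X3,X4}  orig:{}
  T[5,8] 'bbbb' = {X2,X3,X4}  orig:{}
  T[6,9] 'bbbb' = {X2,X3,X4}  orig:{}
  T[7,10] 'bbbb' = {X2,X3,X4}  orig:{}
  T[0,4] 'ababb' = {A,B,S}
  T[1,5] 'babbb' = {A,B,S,X2,X3,X4}  orig:{A,B,S}
  T[2,6] 'abbbb' = {A,B,S,X2,X3,X4}  orig:{A,B,S}
  T[3,7] 'bbbbb' = {A,B,S}
  T[4,8] 'bbbbb' = {A,B,S}
  T[5,9] 'bbbbb' = {A,B,S}
  T[6,10] 'bbbbb' = {A,B,S}
  T[0,5] 'ababbb' = {A,B,S,X2,X3,X4}  orig:{A,B,S}
  T[1,6] 'babbbb' = {A,B,S,X2,X3,X4}  orig:{A,B,S}
  T[2,7] 'abbbbb' = {A,B,S,X2,X3,X4}  orig:{A,B,S}
  T[3,8] 'bbbbbb' = {X2,X3,X4}  orig:{}
  T[4,9] 'bbbbbb' = {X2,X3,X4}  orig:{}
  T[5,10] 'bbbbbb' = {X2,X3,X4}  orig:{}
  T[0,6] 'ababbbb' = {A,B,S,X2,X3,X4}  orig:{A,B,S}
  T[1,7] 'babbbbb' = {A,B,S,X2,X3,X4}  orig:{A,B,S}
  T[2,8] 'abbbbbb' = {A,B,S,X2,X3,X4}  orig:{A,B,S}
  T[3,9] 'bbbbbbb' = {A,B,S}
  T[4,10] 'bbbbbbb' = {A,B,S}
  T[0,7] 'ababbbbb' = {A,B,S,X2,X3,X4}  orig:{A,B,S}
  T[1,8] 'babbbbbb' = {A,B,S,X2,X3,X4}  orig:{A,B,S}
  T[2,9] 'abbbbbbb' = {A,B,S,X2,X3,X4}  orig:{A,B,S}
  T[3,10] 'bbbbbbbb' = {X2,X3,X4}  orig:{}
  T[0,8] 'ababbbbbb' = {A,B,S,X2,X3,X4}  orig:{A,B,S}
  T[1,9] 'babbbbbbb' = {A,B,S,X2,X3,X4}  orig:{A,B,S}
  T[2,10] 'abbbbbbbb' = {A,B,S,X2,X3,X4}  orig:{A,B,S}
  T[0,9] 'ababbbbbbb' = {A,B,S,X2,X3,X4}  orig:{A,B,S}
  T[1,10] 'babbbbbbbb' = {A,B,S,X2,X3,X4}  orig:{A,B,S}
  T[0,10] 'ababbbbbbbb' = {A,B,S,X2,X3,X4}  orig:{A,B,S}

S ∈ T[0,10] ⇒ YES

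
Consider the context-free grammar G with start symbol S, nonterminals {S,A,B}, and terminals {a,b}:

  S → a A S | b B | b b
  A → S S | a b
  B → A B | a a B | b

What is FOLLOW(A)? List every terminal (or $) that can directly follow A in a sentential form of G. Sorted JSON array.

FIRST iteration:
iter 1:
  A via A→a b: +{a}
  B via B→A B: +{a}
  B via B→b: +{b}
  S via S→a A S: +{a}
  S via S→b B: +{b}
  S: {a,b}  A: {a}  B: {a,b}
iter 2:
  A via A→S S: +{b}
  S: {a,b}  A: {a,b}  B: {a,b}
iter 3: done
  S: {a,b}  A: {a,b}  B: {a,b}

Compute FOLLOW by fixpoint:
initialize: $ ∈ FOLLOW(S)
iter 1:
  A→S S: FOLLOW(S) ⊇ FIRST(S) = {a,b}; new: +{a,b}
  B→A B: FOLLOW(A) ⊇ FIRST(B) = {a,b}; new: +{a,b}
  S→b B: FOLLOW(B) ⊇ FOLLOW(S) ⊇ {$,a,b}; new: +{$,a,b}
  FOLLOW(S)={$,a,b}  FOLLOW(A)={a,b}  FOLLOW(B)={$,a,b}
iter 2: (stable)
  FOLLOW(S)={$,a,b}  FOLLOW(A)={a,b}  FOLLOW(B)={$,a,b}

FOLLOW(A) = ["a", "b"]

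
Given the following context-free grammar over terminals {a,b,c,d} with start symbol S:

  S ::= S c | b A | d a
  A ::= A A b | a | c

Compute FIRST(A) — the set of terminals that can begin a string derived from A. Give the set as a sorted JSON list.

FIRST iteration:
pass 1:
  A via A→a: +{a}
  A via A→c: +{c}
  S via S→b A: +{b}
  S via S→d a: +{d}
  FIRST[S]={b,d}  FIRST[A]={a,c}
pass 2: — fixpoint
  FIRST[S]={b,d}  FIRST[A]={a,c}

FIRST(A) = ["a", "c"]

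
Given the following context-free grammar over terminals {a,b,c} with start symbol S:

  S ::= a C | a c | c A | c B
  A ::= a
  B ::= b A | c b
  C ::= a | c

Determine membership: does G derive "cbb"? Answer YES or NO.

CNF form of G:
  S -> T1 A | T1 B | T2 C | T2 T1
  A -> a
  B -> T0 A | T1 T0
  C -> a | c
  T0 -> b
  T1 -> c
  T2 -> a

CYK fill:
  cell(0,0) c: {C,T1}  orig:{C}
  cell(1,1) b: {T0}  orig:{}
  cell(2,2) b: {T0}  orig:{}
  cell(0,1) cb: {B}
  cell(1,2) bb: ∅
  cell(0,2) cbb: ∅

S ∉ T[0,2] ⇒ NO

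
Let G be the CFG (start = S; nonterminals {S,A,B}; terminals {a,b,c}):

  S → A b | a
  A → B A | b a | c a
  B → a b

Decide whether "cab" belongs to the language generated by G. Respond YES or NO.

Convert to CNF:
  S -> A T0 | a
  A -> B A | T0 T1 | T2 T1
  B -> T1 T0
  T0 -> b
  T1 -> a
  T2 -> c

CYK fill:
  T[0,0] 'c' = {T2}  orig:{}
  T[1,1] 'a' = {S,T1}  orig:{S}
  T[2,2] 'b' = {T0}  orig:{}
  T[0,1] 'ca' = {A}
  T[1,2] 'ab' = {B}
  T[0,2] 'cab' = {S}

S ∈ T[0,2] ⇒ YES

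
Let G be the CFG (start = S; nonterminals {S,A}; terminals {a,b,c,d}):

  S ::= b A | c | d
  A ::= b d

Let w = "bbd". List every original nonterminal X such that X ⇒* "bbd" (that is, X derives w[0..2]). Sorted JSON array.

Convert to CNF:
  S -> T0 A | c | d
  A -> T0 T1
  T0 -> b
  T1 -> d

CYK table (by increasing span) — only the sub-triangle for w[0..2]:
  cell(0,0) b: {T0}  orig:{}
  cell(1,1) b: {T0}  orig:{}
  cell(2,2) d: {S,T1}  orig:{S}
  cell(0,1) bb: ∅
  cell(1,2) bd: {A}
  cell(0,2) bbd: {S}

Original NTs in T[0,2] deriving "bbd": ["S"]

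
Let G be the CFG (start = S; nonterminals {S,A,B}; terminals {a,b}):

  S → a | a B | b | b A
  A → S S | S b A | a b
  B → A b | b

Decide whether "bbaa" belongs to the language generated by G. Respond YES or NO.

Convert to CNF:
  S -> T0 A | T1 B | a | b
  A -> S S | S X2 | T1 T0
  B -> A T0 | b
  T0 -> b
  T1 -> a
  X2 -> T0 A

Fill CYK table bottom-up:
  [0..0]={B,S,T0}  "b"  orig:{B,S}
  [1..1]={B,S,T0}  "b"  orig:{B,S}
  [2..2]={S,T1}  "a"  orig:{S}
  [3..3]={S,T1}  "a"  orig:{S}
  [0..1]={A}  "bb"
  [1..2]={A}  "ba"
  [2..3]={A}  "aa"
  [0..2]={S,X2}  "bba"  orig:{S}
  [1..3]={S,X2}  "baa"  orig:{S}
  [0..3]={A}  "bbaa"

S ∉ T[0,3] ⇒ NO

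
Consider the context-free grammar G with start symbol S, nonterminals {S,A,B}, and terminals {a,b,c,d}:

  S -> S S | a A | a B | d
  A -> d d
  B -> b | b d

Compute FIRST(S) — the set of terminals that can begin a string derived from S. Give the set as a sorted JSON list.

FIRST iteration:
round 1:
  A via A→d d: +{d}
  B via B→b: +{b}
  S via S→a A: +{a}
  S via S→d: +{d}
  S: {a,d}  A: {d}  B: {b}
round 2: (stable)
  S: {a,d}  A: {d}  B: {b}

FIRST(S) = ["a", "d"]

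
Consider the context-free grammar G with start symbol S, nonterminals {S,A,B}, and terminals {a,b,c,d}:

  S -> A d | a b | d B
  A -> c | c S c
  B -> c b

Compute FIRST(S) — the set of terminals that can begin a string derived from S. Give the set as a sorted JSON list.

FIRST sets, iterate to fixpoint:
iter 1:
  A via A→c: +{c}
  B via B→c b: +{c}
  S via S→A d: +{c}
  S via S→a b: +{a}
  S via S→d B: +{d}
  FIRST[S]={a,c,d}  FIRST[A]={c}  FIRST[B]={c}
iter 2: done
  FIRST[S]={a,c,d}  FIRST[A]={c}  FIRST[B]={c}

FIRST(S) = ["a", "c", "d"]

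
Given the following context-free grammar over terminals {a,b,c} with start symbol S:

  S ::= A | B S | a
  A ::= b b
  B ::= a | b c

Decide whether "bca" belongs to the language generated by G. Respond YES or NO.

CNF form of G:
  S -> B S | T0 T0 | a
  A -> T0 T0
  B -> T0 T1 | a
  T0 -> b
  T1 -> c

CYK fill:
  cell(0,0) b: {T0}  orig:{}
  cell(1,1) c: {T1}  orig:{}
  cell(2,2) a: {B,S}
  cell(0,1) bc: {B}
  cell(1,2) ca: ∅
  cell(0,2) bca: {S}

S ∈ T[0,2] ⇒ YES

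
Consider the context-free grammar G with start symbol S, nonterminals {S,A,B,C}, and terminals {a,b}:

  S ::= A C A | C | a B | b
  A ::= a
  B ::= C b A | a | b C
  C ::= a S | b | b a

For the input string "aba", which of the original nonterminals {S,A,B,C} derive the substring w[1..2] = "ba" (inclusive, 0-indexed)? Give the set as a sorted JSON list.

CNF form of G:
  S -> A X3 | T0 T1 | T1 B | T1 S | b
  A -> a
  B -> C X2 | T0 C | a
  C -> T0 T1 | T1 S | b
  T0 -> b
  T1 -> a
  X2 -> T0 A
  X3 -> C A

CYK fill — only the sub-triangle for w[1..2]:
  [1..1]={C,S,T0}  "b"  orig:{C,S}
  [2..2]={A,B,T1}  "a"  orig:{A,B}
  [1..2]={C,S,X2,X3}  "ba"  orig:{C,S}

Original NTs in T[1,2] deriving "ba": ["C", "S"]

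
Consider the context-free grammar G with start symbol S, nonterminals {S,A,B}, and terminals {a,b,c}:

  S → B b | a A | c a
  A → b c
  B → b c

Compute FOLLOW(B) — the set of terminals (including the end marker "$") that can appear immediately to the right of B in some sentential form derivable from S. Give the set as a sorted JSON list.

FIRST iteration:
[1]
  A via A→b c: +{b}
  B via B→b c: +{b}
  S via S→B b: +{b}
  S via S→a A: +{a}
  S via S→c a: +{c}
  FIRST(S)={a,b,c}  FIRST(A)={b}  FIRST(B)={b}
[2] done
  FIRST(S)={a,b,c}  FIRST(A)={b}  FIRST(B)={b}

FOLLOW iteration:
FOLLOW(S) := {$}
iter 1:
  S→B b: FOLLOW(B) ⊇ FIRST(b) = {b}; new: +{b}
  S→a A: FOLLOW(A) ⊇ FOLLOW(S) ⊇ {$}; new: +{$}
  FOLLOW[S]={$}  FOLLOW[A]={$}  FOLLOW[B]={b}
iter 2: done
  FOLLOW[S]={$}  FOLLOW[A]={$}  FOLLOW[B]={b}

FOLLOW(B) = ["b"]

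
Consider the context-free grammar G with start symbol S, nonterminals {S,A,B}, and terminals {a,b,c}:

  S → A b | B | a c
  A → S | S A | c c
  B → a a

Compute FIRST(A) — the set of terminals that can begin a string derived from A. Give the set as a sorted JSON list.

Compute FIRST by fixpoint:
iter 1:
  A via A→c c: +{c}
  B via B→a a: +{a}
  S via S→A b: +{c}
  S via S→B: +{a}
  FIRST[S]={a,c}  FIRST[A]={c}  FIRST[B]={a}
iter 2:
  A via A→S: +{a}
  FIRST[S]={a,c}  FIRST[A]={a,c}  FIRST[B]={a}
iter 3: (no change)
  FIRST[S]={a,c}  FIRST[A]={a,c}  FIRST[B]={a}

FIRST(A) = ["a", "c"]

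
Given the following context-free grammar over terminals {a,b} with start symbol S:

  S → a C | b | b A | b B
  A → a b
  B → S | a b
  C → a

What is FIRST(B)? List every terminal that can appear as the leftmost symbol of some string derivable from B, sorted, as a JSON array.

FIRST iteration:
iter 1:
  A via A→a b: +{a}
  B via B→a b: +{a}
  C via C→a: +{a}
  S via S→a C: +{a}
  S via S→b: +{b}
  S: {a,b}  A: {a}  B: {a}  C: {a}
iter 2:
  B via B→S: +{b}
  S: {a,b}  A: {a}  B: {a,b}  C: {a}
iter 3: (no change)
  S: {a,b}  A: {a}  B: {a,b}  C: {a}

FIRST(B) = ["a", "b"]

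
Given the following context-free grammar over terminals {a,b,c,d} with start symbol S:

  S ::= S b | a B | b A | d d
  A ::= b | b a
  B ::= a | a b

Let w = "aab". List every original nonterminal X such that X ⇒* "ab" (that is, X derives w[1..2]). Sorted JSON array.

CNF form of G:
  S -> S T0 | T0 A | T1 B | T2 T2
  A -> T0 T1 | b
  B -> T1 T0 | a
  T0 -> b
  T1 -> a
  T2 -> d

CYK fill, restricted to cells inside w[1..2]:
  T[1,1] 'a' = {B,T1}  orig:{B}
  T[2,2] 'b' = {A,T0}  orig:{A}
  T[1,2] 'ab' = {B}

Original NTs in T[1,2] deriving "ab": ["B"]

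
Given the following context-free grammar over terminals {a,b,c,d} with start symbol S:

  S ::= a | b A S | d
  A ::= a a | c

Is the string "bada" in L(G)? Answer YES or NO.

Convert to CNF:
  S -> T1 X2 | a | d
  A -> T0 T0 | c
  T0 -> a
  T1 -> b
  X2 -> A S

CYK table (by increasing span):
  T[0,0] 'b' = {T1}  orig:{}
  T[1,1] 'a' = {S,T0}  orig:{S}
  T[2,2] 'd' = {S}
  T[3,3] 'a' = {S,T0}  orig:{S}
  T[0,1] 'ba' = ∅
  T[1,2] 'ad' = ∅
  T[2,3] 'da' = ∅
  T[0,2] 'bad' = ∅
  T[1,3] 'ada' = ∅
  T[0,3] 'bada' = ∅

S ∉ T[0,3] ⇒ NO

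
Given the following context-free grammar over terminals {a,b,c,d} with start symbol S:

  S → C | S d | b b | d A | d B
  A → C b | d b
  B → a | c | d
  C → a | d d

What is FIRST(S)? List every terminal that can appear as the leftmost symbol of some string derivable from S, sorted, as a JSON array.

FIRST sets, iterate to fixpoint:
pass 1:
  A via A→d b: +{d}
  B via B→a: +{a}
  B via B→c: +{c}
  B via B→d: +{d}
  C via C→a: +{a}
  C via C→d d: +{d}
  S via S→C: +{a,d}
  S via S→b b: +{b}
  FIRST[S]={a,b,d}  FIRST[A]={d}  FIRST[B]={a,c,d}  FIRST[C]={a,d}
pass 2:
  A via A→C b: +{a}
  FIRST[S]={a,b,d}  FIRST[A]={a,d}  FIRST[B]={a,c,d}  FIRST[C]={a,d}
pass 3: done
  FIRST[S]={a,b,d}  FIRST[A]={a,d}  FIRST[B]={a,c,d}  FIRST[C]={a,d}

FIRST(S) = ["a", "b", "d"]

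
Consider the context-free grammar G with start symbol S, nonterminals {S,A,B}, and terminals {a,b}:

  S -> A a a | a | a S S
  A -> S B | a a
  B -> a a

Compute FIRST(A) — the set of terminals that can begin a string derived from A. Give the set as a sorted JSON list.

Compute FIRST by fixpoint:
[1]
  A via A→a a: +{a}
  B via B→a a: +{a}
  S via S→A a a: +{a}
  FIRST[S]={a}  FIRST[A]={a}  FIRST[B]={a}
[2] — fixpoint
  FIRST[S]={a}  FIRST[A]={a}  FIRST[B]={a}

FIRST(A) = ["a"]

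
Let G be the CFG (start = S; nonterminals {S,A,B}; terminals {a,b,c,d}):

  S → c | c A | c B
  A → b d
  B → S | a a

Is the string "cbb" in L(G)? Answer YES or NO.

Convert to CNF:
  S -> T3 A | T3 B | c
  A -> T0 T1
  B -> T2 T2 | T3 A | T3 B | c
  T0 -> b
  T1 -> d
  T2 -> a
  T3 -> c

CYK fill:
  cell(0,0) c: {B,S,T3}  orig:{B,S}
  cell(1,1) b: {T0}  orig:{}
  cell(2,2) b: {T0}  orig:{}
  cell(0,1) cb: ∅
  cell(1,2) bb: ∅
  cell(0,2) cbb: ∅

S ∉ T[0,2] ⇒ NO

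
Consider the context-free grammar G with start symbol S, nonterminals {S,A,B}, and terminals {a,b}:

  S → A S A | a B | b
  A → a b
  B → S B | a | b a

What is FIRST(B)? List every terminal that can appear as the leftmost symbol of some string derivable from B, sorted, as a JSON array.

FIRST iteration:
pass 1:
  A via A→a b: +{a}
  B via B→a: +{a}
  B via B→b a: +{b}
  S via S→A S A: +{a}
  S via S→b: +{b}
  FIRST(S)={a,b}  FIRST(A)={a}  FIRST(B)={a,b}
pass 2: done
  FIRST(S)={a,b}  FIRST(A)={a}  FIRST(B)={a,b}

FIRST(B) = ["a", "b"]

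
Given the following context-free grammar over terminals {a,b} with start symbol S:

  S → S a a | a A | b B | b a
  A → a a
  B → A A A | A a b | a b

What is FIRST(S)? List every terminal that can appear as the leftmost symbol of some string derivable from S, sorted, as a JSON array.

Compute FIRST by fixpoint:
iter 1:
  A via A→a a: +{a}
  B via B→A A A: +{a}
  S via S→a A: +{a}
  S via S→b B: +{b}
  FIRST[S]={a,b}  FIRST[A]={a}  FIRST[B]={a}
iter 2: — fixpoint
  FIRST[S]={a,b}  FIRST[A]={a}  FIRST[B]={a}

FIRST(S) = ["a", "b"]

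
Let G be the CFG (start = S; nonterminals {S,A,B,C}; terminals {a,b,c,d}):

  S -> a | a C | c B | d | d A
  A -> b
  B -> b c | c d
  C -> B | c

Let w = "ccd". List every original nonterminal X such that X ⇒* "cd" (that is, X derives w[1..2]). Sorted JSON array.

Convert to CNF:
  S -> T1 B | T2 A | T3 C | a | d
  A -> b
  B -> T0 T1 | T1 T2
  C -> T0 T1 | T1 T2 | c
  T0 -> b
  T1 -> c
  T2 -> d
  T3 -> a

Fill CYK table bottom-up, restricted to cells inside w[1..2]:
  [1..1]={C,T1}  "c"  orig:{C}
  [2..2]={S,T2}  "d"  orig:{S}
  [1..2]={B,C}  "cd"

Original NTs in T[1,2] deriving "cd": ["B", "C"]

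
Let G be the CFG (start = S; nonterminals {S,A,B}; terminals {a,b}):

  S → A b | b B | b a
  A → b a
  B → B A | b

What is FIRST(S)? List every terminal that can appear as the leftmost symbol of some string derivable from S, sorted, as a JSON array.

FIRST iteration:
round 1:
  A via A→b a: +{b}
  B via B→b: +{b}
  S via S→A b: +{b}
  FIRST(S)={b}  FIRST(A)={b}  FIRST(B)={b}
round 2: (no change)
  FIRST(S)={b}  FIRST(A)={b}  FIRST(B)={b}

FIRST(S) = ["b"]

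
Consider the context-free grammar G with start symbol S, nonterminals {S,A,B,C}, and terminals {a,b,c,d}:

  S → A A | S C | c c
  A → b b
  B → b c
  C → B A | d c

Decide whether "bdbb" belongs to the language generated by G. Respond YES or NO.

Convert to CNF:
  S -> A A | S C | T1 T1
  A -> T0 T0
  B -> T0 T1
  C -> B A | T2 T1
  T0 -> b
  T1 -> c
  T2 -> d

CYK table (by increasing span):
  cell(0,0) b: {T0}  orig:{}
  cell(1,1) d: {T2}  orig:{}
  cell(2,2) b: {T0}  orig:{}
  cell(3,3) b: {T0}  orig:{}
  cell(0,1) bd: ∅
  cell(1,2) db: ∅
  cell(2,3) bb: {A}
  cell(0,2) bdb: ∅
  cell(1,3) dbb: ∅
  cell(0,3) bdbb: ∅

S ∉ T[0,3] ⇒ NO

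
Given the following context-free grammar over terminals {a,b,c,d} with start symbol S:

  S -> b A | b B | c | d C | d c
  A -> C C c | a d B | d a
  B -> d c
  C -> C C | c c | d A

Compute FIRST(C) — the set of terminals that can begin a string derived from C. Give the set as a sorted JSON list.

FIRST iteration:
round 1:
  A via A→a d B: +{a}
  A via A→d a: +{d}
  B via B→d c: +{d}
  C via C→c c: +{c}
  C via C→d A: +{d}
  S via S→b A: +{b}
  S via S→c: +{c}
  S via S→d C: +{d}
  FIRST[S]={b,c,d}  FIRST[A]={a,d}  FIRST[B]={d}  FIRST[C]={c,d}
round 2:
  A via A→C C c: +{c}
  FIRST[S]={b,c,d}  FIRST[A]={a,c,d}  FIRST[B]={d}  FIRST[C]={c,d}
round 3: (stable)
  FIRST[S]={b,c,d}  FIRST[A]={a,c,d}  FIRST[B]={d}  FIRST[C]={c,d}

FIRST(C) = ["c", "d"]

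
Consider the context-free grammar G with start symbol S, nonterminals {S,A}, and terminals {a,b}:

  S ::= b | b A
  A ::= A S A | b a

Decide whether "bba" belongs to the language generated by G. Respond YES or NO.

Convert to CNF:
  S -> T0 A | b
  A -> A X2 | T0 T1
  T0 -> b
  T1 -> a
  X2 -> S A

CYK fill:
  T[0,0] 'b' = {S,T0}  orig:{S}
  T[1,1] 'b' = {S,T0}  orig:{S}
  T[2,2] 'a' = {T1}  orig:{}
  T[0,1] 'bb' = ∅
  T[1,2] 'ba' = {A}
  T[0,2] 'bba' = {S,X2}  orig:{S}

S ∈ T[0,2] ⇒ YES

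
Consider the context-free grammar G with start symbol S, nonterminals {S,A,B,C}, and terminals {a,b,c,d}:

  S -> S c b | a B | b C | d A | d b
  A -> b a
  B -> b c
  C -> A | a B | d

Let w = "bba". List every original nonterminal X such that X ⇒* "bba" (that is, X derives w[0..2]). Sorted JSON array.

CNF form of G:
  S -> S X4 | T0 C | T1 B | T3 A | T3 T0
  A -> T0 T1
  B -> T0 T2
  C -> T0 T1 | T1 B | d
  T0 -> b
  T1 -> a
  T2 -> c
  T3 -> d
  X4 -> T2 T0

CYK fill (cells [i..j] with 0 ≤ i ≤ j ≤ 2 only):
  cell(0,0) b: {T0}  orig:{}
  cell(1,1) b: {T0}  orig:{}
  cell(2,2) a: {T1}  orig:{}
  cell(0,1) bb: ∅
  cell(1,2) ba: {A,C}
  cell(0,2) bba: {S}

Original NTs in T[0,2] deriving "bba": ["S"]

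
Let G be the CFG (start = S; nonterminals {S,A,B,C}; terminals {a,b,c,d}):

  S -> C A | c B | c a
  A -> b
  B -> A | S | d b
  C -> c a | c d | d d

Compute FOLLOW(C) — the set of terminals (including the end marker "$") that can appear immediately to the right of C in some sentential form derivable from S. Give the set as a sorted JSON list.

FIRST sets, iterate to fixpoint:
[1]
  A via A→b: +{b}
  B via B→A: +{b}
  B via B→d b: +{d}
  C via C→c a: +{c}
  C via C→d d: +{d}
  S via S→C A: +{c,d}
  FIRST[S]={c,d}  FIRST[A]={b}  FIRST[B]={b,d}  FIRST[C]={c,d}
[2]
  B via B→S: +{c}
  FIRST[S]={c,d}  FIRST[A]={b}  FIRST[B]={b,c,d}  FIRST[C]={c,d}
[3] — fixpoint
  FIRST[S]={c,d}  FIRST[A]={b}  FIRST[B]={b,c,d}  FIRST[C]={c,d}

FOLLOW sets:
initialize: $ ∈ FOLLOW(S)
iter 1:
  S→C A: FOLLOW(C) ⊇ FIRST(A) = {b}; new: +{b}
  S→C A: FOLLOW(A) ⊇ FOLLOW(S) ⊇ {$}; new: +{$}
  S→c B: FOLLOW(B) ⊇ FOLLOW(S) ⊇ {$}; new: +{$}
  FOLLOW(S)={$}  FOLLOW(A)={$}  FOLLOW(B)={$}  FOLLOW(C)={b}
iter 2: — fixpoint
  FOLLOW(S)={$}  FOLLOW(A)={$}  FOLLOW(B)={$}  FOLLOW(C)={b}

FOLLOW(C) = ["b"]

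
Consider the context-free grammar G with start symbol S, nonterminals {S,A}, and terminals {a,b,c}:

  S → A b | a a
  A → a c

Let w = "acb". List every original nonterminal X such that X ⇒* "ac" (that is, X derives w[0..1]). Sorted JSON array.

CNF form of G:
  S -> A T2 | T0 T0
  A -> T0 T1
  T0 -> a
  T1 -> c
  T2 -> b

CYK table (by increasing span), restricted to cells inside w[0..1]:
  T[0,0] 'a' = {T0}  orig:{}
  T[1,1] 'c' = {T1}  orig:{}
  T[0,1] 'ac' = {A}

Original NTs in T[0,1] deriving "ac": ["A"]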